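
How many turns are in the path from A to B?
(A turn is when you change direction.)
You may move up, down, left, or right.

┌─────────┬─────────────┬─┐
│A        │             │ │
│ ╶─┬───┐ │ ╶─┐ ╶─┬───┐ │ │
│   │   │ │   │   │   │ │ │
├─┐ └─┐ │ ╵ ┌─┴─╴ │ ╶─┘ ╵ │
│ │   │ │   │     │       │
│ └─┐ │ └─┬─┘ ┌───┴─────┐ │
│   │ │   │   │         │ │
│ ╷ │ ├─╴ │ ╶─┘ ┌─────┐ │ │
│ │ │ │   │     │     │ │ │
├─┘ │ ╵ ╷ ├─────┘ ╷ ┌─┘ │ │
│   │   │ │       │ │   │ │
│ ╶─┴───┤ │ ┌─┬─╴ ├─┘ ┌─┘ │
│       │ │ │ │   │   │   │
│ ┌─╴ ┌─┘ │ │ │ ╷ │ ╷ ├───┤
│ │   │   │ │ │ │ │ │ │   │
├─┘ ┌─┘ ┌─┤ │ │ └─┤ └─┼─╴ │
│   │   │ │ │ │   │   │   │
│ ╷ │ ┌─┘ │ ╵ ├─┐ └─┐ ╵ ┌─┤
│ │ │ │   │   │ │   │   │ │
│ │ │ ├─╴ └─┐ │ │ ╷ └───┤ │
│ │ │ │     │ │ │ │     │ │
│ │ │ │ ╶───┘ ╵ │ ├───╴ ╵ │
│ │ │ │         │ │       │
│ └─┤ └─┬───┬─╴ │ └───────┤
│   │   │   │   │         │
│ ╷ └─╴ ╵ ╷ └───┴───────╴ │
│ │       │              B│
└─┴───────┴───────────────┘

Directions: down, right, down, right, down, down, down, right, up, right, down, down, down, left, down, left, down, down, down, down, right, down, right, up, right, down, right, right, right, right, right, right, right
Number of turns: 19

Solution:

┌─────────┬─────────────┬─┐
│A        │             │ │
│ ╶─┬───┐ │ ╶─┐ ╶─┬───┐ │ │
│↳ ↓│   │ │   │   │   │ │ │
├─┐ └─┐ │ ╵ ┌─┴─╴ │ ╶─┘ ╵ │
│ │↳ ↓│ │   │     │       │
│ └─┐ │ └─┬─┘ ┌───┴─────┐ │
│   │↓│   │   │         │ │
│ ╷ │ ├─╴ │ ╶─┘ ┌─────┐ │ │
│ │ │↓│↱ ↓│     │     │ │ │
├─┘ │ ╵ ╷ ├─────┘ ╷ ┌─┘ │ │
│   │↳ ↑│↓│       │ │   │ │
│ ╶─┴───┤ │ ┌─┬─╴ ├─┘ ┌─┘ │
│       │↓│ │ │   │   │   │
│ ┌─╴ ┌─┘ │ │ │ ╷ │ ╷ ├───┤
│ │   │↓ ↲│ │ │ │ │ │ │   │
├─┘ ┌─┘ ┌─┤ │ │ └─┤ └─┼─╴ │
│   │↓ ↲│ │ │ │   │   │   │
│ ╷ │ ┌─┘ │ ╵ ├─┐ └─┐ ╵ ┌─┤
│ │ │↓│   │   │ │   │   │ │
│ │ │ ├─╴ └─┐ │ │ ╷ └───┤ │
│ │ │↓│     │ │ │ │     │ │
│ │ │ │ ╶───┘ ╵ │ ├───╴ ╵ │
│ │ │↓│         │ │       │
│ └─┤ └─┬───┬─╴ │ └───────┤
│   │↳ ↓│↱ ↓│   │         │
│ ╷ └─╴ ╵ ╷ └───┴───────╴ │
│ │    ↳ ↑│↳ → → → → → → B│
└─┴───────┴───────────────┘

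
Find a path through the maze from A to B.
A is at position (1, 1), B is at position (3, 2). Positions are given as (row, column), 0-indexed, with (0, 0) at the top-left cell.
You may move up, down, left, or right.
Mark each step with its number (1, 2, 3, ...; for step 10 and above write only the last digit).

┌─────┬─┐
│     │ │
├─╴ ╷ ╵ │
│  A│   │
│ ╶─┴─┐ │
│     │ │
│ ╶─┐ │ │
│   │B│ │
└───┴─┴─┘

Finding the shortest path from (1, 1) to (3, 2):
Path length: 5 steps
Directions: left → down → right → right → down

Solution:

┌─────┬─┐
│     │ │
├─╴ ╷ ╵ │
│1 A│   │
│ ╶─┴─┐ │
│2 3 4│ │
│ ╶─┐ │ │
│   │B│ │
└───┴─┴─┘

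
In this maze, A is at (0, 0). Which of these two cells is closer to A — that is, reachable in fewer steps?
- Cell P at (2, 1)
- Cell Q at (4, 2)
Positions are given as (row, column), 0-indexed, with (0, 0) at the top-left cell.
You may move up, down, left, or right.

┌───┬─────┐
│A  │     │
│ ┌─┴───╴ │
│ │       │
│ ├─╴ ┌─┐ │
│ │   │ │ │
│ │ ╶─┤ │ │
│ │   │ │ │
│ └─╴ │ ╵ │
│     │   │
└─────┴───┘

Shortest path A → P at (2, 1): 9 steps
Shortest path A → Q at (4, 2): 6 steps

Q is closer (6 steps vs 9 steps).

Path to P:

┌───┬─────┐
│A  │     │
│ ┌─┴───╴ │
│↓│       │
│ ├─╴ ┌─┐ │
│↓│P  │ │ │
│ │ ╶─┤ │ │
│↓│↑ ↰│ │ │
│ └─╴ │ ╵ │
│↳ → ↑│   │
└─────┴───┘

Path to Q:

┌───┬─────┐
│A  │     │
│ ┌─┴───╴ │
│↓│       │
│ ├─╴ ┌─┐ │
│↓│   │ │ │
│ │ ╶─┤ │ │
│↓│   │ │ │
│ └─╴ │ ╵ │
│↳ → Q│   │
└─────┴───┘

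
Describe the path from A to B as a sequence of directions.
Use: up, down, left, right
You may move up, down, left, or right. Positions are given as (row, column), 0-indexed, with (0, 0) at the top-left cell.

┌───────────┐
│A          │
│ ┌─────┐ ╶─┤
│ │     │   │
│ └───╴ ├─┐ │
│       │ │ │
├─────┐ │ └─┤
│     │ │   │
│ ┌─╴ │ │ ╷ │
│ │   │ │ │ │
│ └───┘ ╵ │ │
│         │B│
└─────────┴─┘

Finding the path and converting it to directions:
Path through cells: (0,0) → (1,0) → (2,0) → (2,1) → (2,2) → (2,3) → (3,3) → (4,3) → (5,3) → (5,4) → (4,4) → (3,4) → (3,5) → (4,5) → (5,5)
Directions: down, down, right, right, right, down, down, down, right, up, up, right, down, down

Solution:

┌───────────┐
│A          │
│ ┌─────┐ ╶─┤
│↓│     │   │
│ └───╴ ├─┐ │
│↳ → → ↓│ │ │
├─────┐ │ └─┤
│     │↓│↱ ↓│
│ ┌─╴ │ │ ╷ │
│ │   │↓│↑│↓│
│ └───┘ ╵ │ │
│      ↳ ↑│B│
└─────────┴─┘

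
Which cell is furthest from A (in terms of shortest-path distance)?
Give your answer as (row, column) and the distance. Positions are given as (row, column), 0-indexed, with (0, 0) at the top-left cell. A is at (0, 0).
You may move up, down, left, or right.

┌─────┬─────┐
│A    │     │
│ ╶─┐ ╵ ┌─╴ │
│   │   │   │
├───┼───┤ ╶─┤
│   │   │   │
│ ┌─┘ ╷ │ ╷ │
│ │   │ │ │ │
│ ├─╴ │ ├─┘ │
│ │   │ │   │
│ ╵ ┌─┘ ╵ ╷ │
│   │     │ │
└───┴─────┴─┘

Computing BFS distances from A to all cells:
Furthest cell: (2, 1)
Distance: 29 steps

Path from A to the furthest cell:

┌─────┬─────┐
│A → ↓│↱ → ↓│
│ ╶─┐ ╵ ┌─╴ │
│   │↳ ↑│↓ ↲│
├───┼───┤ ╶─┤
│↱ B│↓ ↰│↳ ↓│
│ ┌─┘ ╷ │ ╷ │
│↑│  ↓│↑│ │↓│
│ ├─╴ │ ├─┘ │
│↑│↓ ↲│↑│↓ ↲│
│ ╵ ┌─┘ ╵ ╷ │
│↑ ↲│  ↑ ↲│ │
└───┴─────┴─┘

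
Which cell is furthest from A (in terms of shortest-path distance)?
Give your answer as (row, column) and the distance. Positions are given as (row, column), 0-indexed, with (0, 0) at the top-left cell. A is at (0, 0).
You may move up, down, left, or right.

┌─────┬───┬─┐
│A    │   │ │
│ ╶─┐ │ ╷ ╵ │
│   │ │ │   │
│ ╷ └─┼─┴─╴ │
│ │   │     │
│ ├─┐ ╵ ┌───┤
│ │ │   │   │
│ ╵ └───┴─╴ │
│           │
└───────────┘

Computing BFS distances from A to all cells:
Furthest cell: (1, 3)
Distance: 14 steps

Path from A to the furthest cell:

┌─────┬───┬─┐
│A    │↓ ↰│ │
│ ╶─┐ │ ╷ ╵ │
│↳ ↓│ │B│↑ ↰│
│ ╷ └─┼─┴─╴ │
│ │↳ ↓│↱ → ↑│
│ ├─┐ ╵ ┌───┤
│ │ │↳ ↑│   │
│ ╵ └───┴─╴ │
│           │
└───────────┘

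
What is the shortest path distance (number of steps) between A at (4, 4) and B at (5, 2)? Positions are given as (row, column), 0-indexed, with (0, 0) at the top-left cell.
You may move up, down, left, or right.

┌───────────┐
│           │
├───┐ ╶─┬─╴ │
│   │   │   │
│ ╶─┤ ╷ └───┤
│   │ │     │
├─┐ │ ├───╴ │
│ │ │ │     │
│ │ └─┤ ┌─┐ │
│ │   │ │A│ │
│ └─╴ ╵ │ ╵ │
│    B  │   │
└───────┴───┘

Finding path from (4, 4) to (5, 2):
Path: (4,4) → (5,4) → (5,5) → (4,5) → (3,5) → (3,4) → (3,3) → (4,3) → (5,3) → (5,2)
Distance: 9 steps

Solution:

┌───────────┐
│           │
├───┐ ╶─┬─╴ │
│   │   │   │
│ ╶─┤ ╷ └───┤
│   │ │     │
├─┐ │ ├───╴ │
│ │ │ │↓ ← ↰│
│ │ └─┤ ┌─┐ │
│ │   │↓│A│↑│
│ └─╴ ╵ │ ╵ │
│    B ↲│↳ ↑│
└───────┴───┘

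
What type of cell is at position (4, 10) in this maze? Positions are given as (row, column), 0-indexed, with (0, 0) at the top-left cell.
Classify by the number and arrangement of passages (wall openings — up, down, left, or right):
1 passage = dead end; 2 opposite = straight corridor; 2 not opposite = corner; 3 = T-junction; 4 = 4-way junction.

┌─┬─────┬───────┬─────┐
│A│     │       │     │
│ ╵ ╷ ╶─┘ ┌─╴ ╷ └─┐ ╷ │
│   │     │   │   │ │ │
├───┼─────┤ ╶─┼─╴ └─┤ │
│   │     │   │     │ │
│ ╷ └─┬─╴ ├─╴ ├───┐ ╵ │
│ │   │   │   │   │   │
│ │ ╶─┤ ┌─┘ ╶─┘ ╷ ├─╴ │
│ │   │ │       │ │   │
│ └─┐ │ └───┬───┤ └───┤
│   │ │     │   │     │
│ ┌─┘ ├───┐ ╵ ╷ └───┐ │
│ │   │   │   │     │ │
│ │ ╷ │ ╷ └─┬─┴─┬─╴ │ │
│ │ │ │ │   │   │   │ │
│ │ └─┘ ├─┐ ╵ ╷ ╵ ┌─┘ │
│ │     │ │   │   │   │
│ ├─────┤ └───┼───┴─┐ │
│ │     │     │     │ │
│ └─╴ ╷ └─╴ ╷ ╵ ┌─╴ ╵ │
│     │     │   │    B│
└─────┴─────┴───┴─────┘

Checking cell at (4, 10):
Number of passages: 2
Cell type: corner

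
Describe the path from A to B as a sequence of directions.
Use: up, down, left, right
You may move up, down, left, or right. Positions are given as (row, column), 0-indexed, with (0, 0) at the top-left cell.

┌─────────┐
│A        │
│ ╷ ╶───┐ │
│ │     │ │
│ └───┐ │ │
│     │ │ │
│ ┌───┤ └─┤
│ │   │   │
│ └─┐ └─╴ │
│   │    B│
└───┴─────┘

Finding the path and converting it to directions:
Path through cells: (0,0) → (0,1) → (1,1) → (1,2) → (1,3) → (2,3) → (3,3) → (3,4) → (4,4)
Directions: right, down, right, right, down, down, right, down

Solution:

┌─────────┐
│A ↓      │
│ ╷ ╶───┐ │
│ │↳ → ↓│ │
│ └───┐ │ │
│     │↓│ │
│ ┌───┤ └─┤
│ │   │↳ ↓│
│ └─┐ └─╴ │
│   │    B│
└───┴─────┘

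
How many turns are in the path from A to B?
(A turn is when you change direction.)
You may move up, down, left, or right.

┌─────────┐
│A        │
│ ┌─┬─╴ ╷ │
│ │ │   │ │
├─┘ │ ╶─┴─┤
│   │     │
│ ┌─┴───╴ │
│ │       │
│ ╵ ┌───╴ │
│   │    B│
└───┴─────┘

Directions: right, right, right, down, left, down, right, right, down, down
Number of turns: 5

Solution:

┌─────────┐
│A → → ↓  │
│ ┌─┬─╴ ╷ │
│ │ │↓ ↲│ │
├─┘ │ ╶─┴─┤
│   │↳ → ↓│
│ ┌─┴───╴ │
│ │      ↓│
│ ╵ ┌───╴ │
│   │    B│
└───┴─────┘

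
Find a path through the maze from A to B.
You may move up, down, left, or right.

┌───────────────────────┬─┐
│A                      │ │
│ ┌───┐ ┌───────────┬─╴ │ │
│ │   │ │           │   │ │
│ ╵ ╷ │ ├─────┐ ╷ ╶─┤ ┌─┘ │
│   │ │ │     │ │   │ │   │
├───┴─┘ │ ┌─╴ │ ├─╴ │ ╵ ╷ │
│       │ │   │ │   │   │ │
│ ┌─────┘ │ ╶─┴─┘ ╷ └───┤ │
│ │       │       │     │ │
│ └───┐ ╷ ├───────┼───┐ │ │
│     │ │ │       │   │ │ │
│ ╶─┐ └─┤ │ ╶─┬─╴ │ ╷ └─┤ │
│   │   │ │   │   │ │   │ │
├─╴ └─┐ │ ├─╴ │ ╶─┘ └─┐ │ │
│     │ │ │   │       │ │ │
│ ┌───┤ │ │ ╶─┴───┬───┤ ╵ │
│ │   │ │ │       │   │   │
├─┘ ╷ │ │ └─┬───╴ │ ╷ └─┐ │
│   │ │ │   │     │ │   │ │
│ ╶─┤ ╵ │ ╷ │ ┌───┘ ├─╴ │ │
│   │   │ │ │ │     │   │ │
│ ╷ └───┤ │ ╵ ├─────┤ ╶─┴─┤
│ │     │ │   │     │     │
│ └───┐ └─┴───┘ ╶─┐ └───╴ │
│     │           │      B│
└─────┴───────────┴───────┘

Finding the shortest path through the maze:
Path length: 42 steps
Directions: right → right → right → down → down → down → left → left → left → down → down → right → right → down → right → down → down → down → down → left → up → up → left → down → left → down → right → down → right → right → down → right → right → right → right → up → right → right → down → right → right → right

Solution:

┌───────────────────────┬─┐
│A → → ↓                │ │
│ ┌───┐ ┌───────────┬─╴ │ │
│ │   │↓│           │   │ │
│ ╵ ╷ │ ├─────┐ ╷ ╶─┤ ┌─┘ │
│   │ │↓│     │ │   │ │   │
├───┴─┘ │ ┌─╴ │ ├─╴ │ ╵ ╷ │
│↓ ← ← ↲│ │   │ │   │   │ │
│ ┌─────┘ │ ╶─┴─┘ ╷ └───┤ │
│↓│       │       │     │ │
│ └───┐ ╷ ├───────┼───┐ │ │
│↳ → ↓│ │ │       │   │ │ │
│ ╶─┐ └─┤ │ ╶─┬─╴ │ ╷ └─┤ │
│   │↳ ↓│ │   │   │ │   │ │
├─╴ └─┐ │ ├─╴ │ ╶─┘ └─┐ │ │
│     │↓│ │   │       │ │ │
│ ┌───┤ │ │ ╶─┴───┬───┤ ╵ │
│ │↓ ↰│↓│ │       │   │   │
├─┘ ╷ │ │ └─┬───╴ │ ╷ └─┐ │
│↓ ↲│↑│↓│   │     │ │   │ │
│ ╶─┤ ╵ │ ╷ │ ┌───┘ ├─╴ │ │
│↳ ↓│↑ ↲│ │ │ │     │   │ │
│ ╷ └───┤ │ ╵ ├─────┤ ╶─┴─┤
│ │↳ → ↓│ │   │↱ → ↓│     │
│ └───┐ └─┴───┘ ╶─┐ └───╴ │
│     │↳ → → → ↑  │↳ → → B│
└─────┴───────────┴───────┘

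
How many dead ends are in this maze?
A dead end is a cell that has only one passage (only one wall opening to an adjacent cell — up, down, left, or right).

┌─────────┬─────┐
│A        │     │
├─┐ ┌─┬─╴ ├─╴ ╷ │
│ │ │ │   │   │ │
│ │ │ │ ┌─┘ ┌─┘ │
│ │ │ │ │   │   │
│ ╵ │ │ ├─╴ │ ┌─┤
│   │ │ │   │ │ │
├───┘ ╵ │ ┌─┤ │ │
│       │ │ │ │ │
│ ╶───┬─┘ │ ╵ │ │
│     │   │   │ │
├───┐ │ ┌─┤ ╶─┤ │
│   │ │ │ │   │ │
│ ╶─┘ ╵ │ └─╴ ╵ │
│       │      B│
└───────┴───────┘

Checking each cell for number of passages:

Dead ends found at positions:
  (0, 0)
  (0, 5)
  (1, 0)
  (1, 2)
  (2, 4)
  (3, 7)
  (4, 5)
  (6, 1)
  (6, 4)
Total dead ends: 9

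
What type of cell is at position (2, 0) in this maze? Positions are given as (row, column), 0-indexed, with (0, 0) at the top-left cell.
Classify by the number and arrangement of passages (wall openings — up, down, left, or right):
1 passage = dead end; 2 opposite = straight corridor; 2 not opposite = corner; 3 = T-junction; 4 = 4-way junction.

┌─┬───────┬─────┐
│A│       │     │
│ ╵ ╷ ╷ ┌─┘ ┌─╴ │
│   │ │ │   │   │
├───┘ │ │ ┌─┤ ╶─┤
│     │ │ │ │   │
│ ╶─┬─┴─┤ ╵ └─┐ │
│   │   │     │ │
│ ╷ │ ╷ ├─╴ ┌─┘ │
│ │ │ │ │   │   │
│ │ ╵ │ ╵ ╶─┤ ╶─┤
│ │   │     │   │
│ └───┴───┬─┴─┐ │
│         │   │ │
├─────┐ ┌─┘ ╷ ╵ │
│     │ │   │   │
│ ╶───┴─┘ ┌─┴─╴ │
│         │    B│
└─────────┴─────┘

Checking cell at (2, 0):
Number of passages: 2
Cell type: corner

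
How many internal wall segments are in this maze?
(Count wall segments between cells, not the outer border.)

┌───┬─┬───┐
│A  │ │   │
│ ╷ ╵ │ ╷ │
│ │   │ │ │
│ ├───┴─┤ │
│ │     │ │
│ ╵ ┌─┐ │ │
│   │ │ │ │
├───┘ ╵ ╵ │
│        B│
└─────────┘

Counting internal wall segments:
Total internal walls: 16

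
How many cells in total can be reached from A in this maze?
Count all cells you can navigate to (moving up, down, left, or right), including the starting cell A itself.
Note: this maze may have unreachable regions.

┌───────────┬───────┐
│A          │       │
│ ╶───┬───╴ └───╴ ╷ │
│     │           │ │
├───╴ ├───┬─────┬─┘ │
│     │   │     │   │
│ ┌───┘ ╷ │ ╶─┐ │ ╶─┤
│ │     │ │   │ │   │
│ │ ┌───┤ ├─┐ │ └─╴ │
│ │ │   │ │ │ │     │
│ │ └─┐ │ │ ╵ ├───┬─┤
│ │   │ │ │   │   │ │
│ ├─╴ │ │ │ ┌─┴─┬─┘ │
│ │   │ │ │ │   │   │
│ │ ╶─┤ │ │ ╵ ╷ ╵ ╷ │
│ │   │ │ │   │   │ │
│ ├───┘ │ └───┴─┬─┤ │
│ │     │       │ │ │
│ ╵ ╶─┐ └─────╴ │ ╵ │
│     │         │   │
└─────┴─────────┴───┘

Using BFS/flood-fill to find all reachable cells from A:
Maze size: 10 × 10 = 100 total cells
2 cell(s) are walled off and cannot be reached from A.
Reachable cells: 98

Reachable region (· marks reachable cells):

┌───────────┬───────┐
│A · · · · ·│· · · ·│
│ ╶───┬───╴ └───╴ ╷ │
│· · ·│· · · · · ·│·│
├───╴ ├───┬─────┬─┘ │
│· · ·│· ·│· · ·│· ·│
│ ┌───┘ ╷ │ ╶─┐ │ ╶─┤
│·│· · ·│·│· ·│·│· ·│
│ │ ┌───┤ ├─┐ │ └─╴ │
│·│·│· ·│·│·│·│· · ·│
│ │ └─┐ │ │ ╵ ├───┬─┤
│·│· ·│·│·│· ·│   │·│
│ ├─╴ │ │ │ ┌─┴─┬─┘ │
│·│· ·│·│·│·│· ·│· ·│
│ │ ╶─┤ │ │ ╵ ╷ ╵ ╷ │
│·│· ·│·│·│· ·│· ·│·│
│ ├───┘ │ └───┴─┬─┤ │
│·│· · ·│· · · ·│·│·│
│ ╵ ╶─┐ └─────╴ │ ╵ │
│· · ·│· · · · ·│· ·│
└─────┴─────────┴───┘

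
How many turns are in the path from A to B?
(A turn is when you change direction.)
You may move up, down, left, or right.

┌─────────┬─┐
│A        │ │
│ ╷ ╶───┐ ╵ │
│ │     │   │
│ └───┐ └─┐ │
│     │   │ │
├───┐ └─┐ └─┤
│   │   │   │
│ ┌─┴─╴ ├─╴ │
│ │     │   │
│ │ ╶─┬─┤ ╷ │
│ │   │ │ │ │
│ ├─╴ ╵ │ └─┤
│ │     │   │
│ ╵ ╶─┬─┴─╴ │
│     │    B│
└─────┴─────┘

Directions: right, down, right, right, down, right, down, right, down, left, down, down, right, down
Number of turns: 11

Solution:

┌─────────┬─┐
│A ↓      │ │
│ ╷ ╶───┐ ╵ │
│ │↳ → ↓│   │
│ └───┐ └─┐ │
│     │↳ ↓│ │
├───┐ └─┐ └─┤
│   │   │↳ ↓│
│ ┌─┴─╴ ├─╴ │
│ │     │↓ ↲│
│ │ ╶─┬─┤ ╷ │
│ │   │ │↓│ │
│ ├─╴ ╵ │ └─┤
│ │     │↳ ↓│
│ ╵ ╶─┬─┴─╴ │
│     │    B│
└─────┴─────┘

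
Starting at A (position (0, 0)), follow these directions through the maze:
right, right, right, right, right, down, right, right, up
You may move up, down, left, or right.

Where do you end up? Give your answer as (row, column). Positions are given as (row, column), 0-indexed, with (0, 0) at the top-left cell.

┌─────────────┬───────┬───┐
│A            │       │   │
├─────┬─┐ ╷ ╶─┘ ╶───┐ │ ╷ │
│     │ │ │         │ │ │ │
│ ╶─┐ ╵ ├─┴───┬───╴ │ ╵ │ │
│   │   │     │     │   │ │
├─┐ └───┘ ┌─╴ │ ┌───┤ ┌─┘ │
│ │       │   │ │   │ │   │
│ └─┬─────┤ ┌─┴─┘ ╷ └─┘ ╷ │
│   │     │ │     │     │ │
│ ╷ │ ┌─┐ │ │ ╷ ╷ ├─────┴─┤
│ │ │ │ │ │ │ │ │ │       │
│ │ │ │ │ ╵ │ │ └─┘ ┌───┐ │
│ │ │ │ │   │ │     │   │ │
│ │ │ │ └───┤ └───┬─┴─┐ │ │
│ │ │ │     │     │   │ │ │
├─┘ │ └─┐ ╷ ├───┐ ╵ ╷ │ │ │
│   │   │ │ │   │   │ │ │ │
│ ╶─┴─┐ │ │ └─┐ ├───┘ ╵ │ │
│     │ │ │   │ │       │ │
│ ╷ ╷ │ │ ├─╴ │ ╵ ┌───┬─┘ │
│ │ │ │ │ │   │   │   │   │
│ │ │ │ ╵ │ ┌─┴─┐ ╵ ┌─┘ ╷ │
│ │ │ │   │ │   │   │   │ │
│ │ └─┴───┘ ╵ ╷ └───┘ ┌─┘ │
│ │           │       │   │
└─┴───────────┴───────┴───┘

Following directions step by step:
Start: (0, 0)
  right: (0, 0) → (0, 1)
  right: (0, 1) → (0, 2)
  right: (0, 2) → (0, 3)
  right: (0, 3) → (0, 4)
  right: (0, 4) → (0, 5)
  down: (0, 5) → (1, 5)
  right: (1, 5) → (1, 6)
  right: (1, 6) → (1, 7)
  up: (1, 7) → (0, 7)
Final position: (0, 7)

Path taken:

┌─────────────┬───────┬───┐
│A → → → → ↓  │B      │   │
├─────┬─┐ ╷ ╶─┘ ╶───┐ │ ╷ │
│     │ │ │↳ → ↑    │ │ │ │
│ ╶─┐ ╵ ├─┴───┬───╴ │ ╵ │ │
│   │   │     │     │   │ │
├─┐ └───┘ ┌─╴ │ ┌───┤ ┌─┘ │
│ │       │   │ │   │ │   │
│ └─┬─────┤ ┌─┴─┘ ╷ └─┘ ╷ │
│   │     │ │     │     │ │
│ ╷ │ ┌─┐ │ │ ╷ ╷ ├─────┴─┤
│ │ │ │ │ │ │ │ │ │       │
│ │ │ │ │ ╵ │ │ └─┘ ┌───┐ │
│ │ │ │ │   │ │     │   │ │
│ │ │ │ └───┤ └───┬─┴─┐ │ │
│ │ │ │     │     │   │ │ │
├─┘ │ └─┐ ╷ ├───┐ ╵ ╷ │ │ │
│   │   │ │ │   │   │ │ │ │
│ ╶─┴─┐ │ │ └─┐ ├───┘ ╵ │ │
│     │ │ │   │ │       │ │
│ ╷ ╷ │ │ ├─╴ │ ╵ ┌───┬─┘ │
│ │ │ │ │ │   │   │   │   │
│ │ │ │ ╵ │ ┌─┴─┐ ╵ ┌─┘ ╷ │
│ │ │ │   │ │   │   │   │ │
│ │ └─┴───┘ ╵ ╷ └───┘ ┌─┘ │
│ │           │       │   │
└─┴───────────┴───────┴───┘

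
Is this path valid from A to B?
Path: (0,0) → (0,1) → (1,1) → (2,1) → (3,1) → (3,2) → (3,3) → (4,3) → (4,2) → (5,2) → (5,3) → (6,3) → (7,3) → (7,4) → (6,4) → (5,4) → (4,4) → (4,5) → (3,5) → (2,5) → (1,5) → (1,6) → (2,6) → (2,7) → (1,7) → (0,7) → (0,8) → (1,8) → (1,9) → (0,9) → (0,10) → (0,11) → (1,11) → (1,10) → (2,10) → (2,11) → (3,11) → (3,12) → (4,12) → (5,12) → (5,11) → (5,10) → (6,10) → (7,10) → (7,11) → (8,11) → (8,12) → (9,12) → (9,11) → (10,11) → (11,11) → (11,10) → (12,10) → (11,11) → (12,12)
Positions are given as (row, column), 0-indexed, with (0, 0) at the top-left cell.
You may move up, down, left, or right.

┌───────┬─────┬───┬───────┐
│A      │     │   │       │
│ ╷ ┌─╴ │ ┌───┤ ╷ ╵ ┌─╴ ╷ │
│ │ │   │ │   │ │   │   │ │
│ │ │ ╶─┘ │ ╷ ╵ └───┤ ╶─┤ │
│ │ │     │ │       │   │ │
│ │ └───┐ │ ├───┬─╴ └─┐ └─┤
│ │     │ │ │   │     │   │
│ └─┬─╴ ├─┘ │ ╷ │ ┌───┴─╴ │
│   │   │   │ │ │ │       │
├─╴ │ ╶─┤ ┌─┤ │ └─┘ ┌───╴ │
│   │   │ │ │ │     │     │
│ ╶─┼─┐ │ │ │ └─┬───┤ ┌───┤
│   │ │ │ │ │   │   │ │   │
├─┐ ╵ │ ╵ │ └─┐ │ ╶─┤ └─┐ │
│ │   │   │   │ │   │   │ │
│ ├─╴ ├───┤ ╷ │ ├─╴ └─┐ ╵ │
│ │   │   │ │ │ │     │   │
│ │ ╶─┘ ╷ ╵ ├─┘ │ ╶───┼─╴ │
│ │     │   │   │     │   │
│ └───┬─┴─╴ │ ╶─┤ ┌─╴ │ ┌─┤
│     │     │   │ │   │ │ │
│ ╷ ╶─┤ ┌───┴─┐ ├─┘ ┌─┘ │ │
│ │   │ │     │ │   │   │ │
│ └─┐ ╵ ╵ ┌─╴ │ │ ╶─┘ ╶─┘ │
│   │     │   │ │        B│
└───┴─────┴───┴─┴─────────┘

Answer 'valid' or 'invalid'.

Checking path validity:
Result: Invalid move at step 53: cannot move from (12, 10) to (11, 11).

invalid

Correct solution:

┌───────┬─────┬───┬───────┐
│A ↓    │     │↱ ↓│↱ → ↓  │
│ ╷ ┌─╴ │ ┌───┤ ╷ ╵ ┌─╴ ╷ │
│ │↓│   │ │↱ ↓│↑│↳ ↑│↓ ↲│ │
│ │ │ ╶─┘ │ ╷ ╵ └───┤ ╶─┤ │
│ │↓│     │↑│↳ ↑    │↳ ↓│ │
│ │ └───┐ │ ├───┬─╴ └─┐ └─┤
│ │↳ → ↓│ │↑│   │     │↳ ↓│
│ └─┬─╴ ├─┘ │ ╷ │ ┌───┴─╴ │
│   │↓ ↲│↱ ↑│ │ │ │      ↓│
├─╴ │ ╶─┤ ┌─┤ │ └─┘ ┌───╴ │
│   │↳ ↓│↑│ │ │     │↓ ← ↲│
│ ╶─┼─┐ │ │ │ └─┬───┤ ┌───┤
│   │ │↓│↑│ │   │   │↓│   │
├─┐ ╵ │ ╵ │ └─┐ │ ╶─┤ └─┐ │
│ │   │↳ ↑│   │ │   │↳ ↓│ │
│ ├─╴ ├───┤ ╷ │ ├─╴ └─┐ ╵ │
│ │   │   │ │ │ │     │↳ ↓│
│ │ ╶─┘ ╷ ╵ ├─┘ │ ╶───┼─╴ │
│ │     │   │   │     │↓ ↲│
│ └───┬─┴─╴ │ ╶─┤ ┌─╴ │ ┌─┤
│     │     │   │ │   │↓│ │
│ ╷ ╶─┤ ┌───┴─┐ ├─┘ ┌─┘ │ │
│ │   │ │     │ │   │↓ ↲│ │
│ └─┐ ╵ ╵ ┌─╴ │ │ ╶─┘ ╶─┘ │
│   │     │   │ │    ↳ → B│
└───┴─────┴───┴─┴─────────┘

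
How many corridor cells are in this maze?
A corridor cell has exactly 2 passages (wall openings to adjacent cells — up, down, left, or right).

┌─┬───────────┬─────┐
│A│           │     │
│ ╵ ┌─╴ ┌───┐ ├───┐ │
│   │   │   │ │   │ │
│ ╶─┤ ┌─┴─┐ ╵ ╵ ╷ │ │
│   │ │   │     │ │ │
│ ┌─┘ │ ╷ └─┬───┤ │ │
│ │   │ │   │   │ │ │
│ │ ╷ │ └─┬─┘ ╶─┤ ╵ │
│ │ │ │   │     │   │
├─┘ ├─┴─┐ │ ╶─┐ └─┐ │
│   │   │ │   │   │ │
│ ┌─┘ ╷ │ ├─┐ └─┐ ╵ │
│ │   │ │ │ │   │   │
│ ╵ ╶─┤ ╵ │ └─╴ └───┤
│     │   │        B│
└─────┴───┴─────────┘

Counting cells with exactly 2 passages:
Total corridor cells: 60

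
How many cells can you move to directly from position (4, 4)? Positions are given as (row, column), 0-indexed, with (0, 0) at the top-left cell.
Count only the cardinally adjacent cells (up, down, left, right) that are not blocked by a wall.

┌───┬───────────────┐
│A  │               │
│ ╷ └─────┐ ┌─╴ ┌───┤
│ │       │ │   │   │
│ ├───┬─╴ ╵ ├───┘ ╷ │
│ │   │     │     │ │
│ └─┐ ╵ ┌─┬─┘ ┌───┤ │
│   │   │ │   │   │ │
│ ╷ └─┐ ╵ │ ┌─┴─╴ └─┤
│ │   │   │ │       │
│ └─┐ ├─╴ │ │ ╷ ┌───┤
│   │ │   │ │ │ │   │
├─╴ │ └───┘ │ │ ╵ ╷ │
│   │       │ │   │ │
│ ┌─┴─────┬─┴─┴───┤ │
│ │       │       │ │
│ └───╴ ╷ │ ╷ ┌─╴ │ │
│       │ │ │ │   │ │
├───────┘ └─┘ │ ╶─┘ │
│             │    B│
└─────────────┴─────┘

Checking passable neighbors of (4, 4):
Neighbors: (3, 4), (5, 4), (4, 3)
Count: 3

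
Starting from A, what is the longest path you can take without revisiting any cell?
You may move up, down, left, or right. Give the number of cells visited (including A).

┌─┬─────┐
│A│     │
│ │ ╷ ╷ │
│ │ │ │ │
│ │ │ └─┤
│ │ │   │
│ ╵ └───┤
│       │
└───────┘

Finding longest simple path using DFS:
Start: (0, 0)
Longest path visits 12 cells
Path: A → down → down → down → right → up → up → up → right → down → down → right

Solution:

┌─┬─────┐
│A│↱ ↓  │
│ │ ╷ ╷ │
│↓│↑│↓│ │
│ │ │ └─┤
│↓│↑│↳ B│
│ ╵ └───┤
│↳ ↑    │
└───────┘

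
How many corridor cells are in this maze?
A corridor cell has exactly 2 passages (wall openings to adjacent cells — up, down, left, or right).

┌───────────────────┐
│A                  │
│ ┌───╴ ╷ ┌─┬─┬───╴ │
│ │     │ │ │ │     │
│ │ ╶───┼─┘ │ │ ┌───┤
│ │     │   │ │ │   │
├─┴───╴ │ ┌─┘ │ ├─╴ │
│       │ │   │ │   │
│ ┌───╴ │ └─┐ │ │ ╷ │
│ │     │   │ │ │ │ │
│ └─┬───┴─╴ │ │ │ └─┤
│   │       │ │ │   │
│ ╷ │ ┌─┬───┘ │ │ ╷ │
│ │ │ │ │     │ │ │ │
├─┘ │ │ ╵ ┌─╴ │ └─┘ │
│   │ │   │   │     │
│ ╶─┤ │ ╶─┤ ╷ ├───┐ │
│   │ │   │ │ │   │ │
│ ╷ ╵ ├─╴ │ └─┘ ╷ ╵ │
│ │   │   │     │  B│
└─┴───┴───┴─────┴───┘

Counting cells with exactly 2 passages:
Total corridor cells: 74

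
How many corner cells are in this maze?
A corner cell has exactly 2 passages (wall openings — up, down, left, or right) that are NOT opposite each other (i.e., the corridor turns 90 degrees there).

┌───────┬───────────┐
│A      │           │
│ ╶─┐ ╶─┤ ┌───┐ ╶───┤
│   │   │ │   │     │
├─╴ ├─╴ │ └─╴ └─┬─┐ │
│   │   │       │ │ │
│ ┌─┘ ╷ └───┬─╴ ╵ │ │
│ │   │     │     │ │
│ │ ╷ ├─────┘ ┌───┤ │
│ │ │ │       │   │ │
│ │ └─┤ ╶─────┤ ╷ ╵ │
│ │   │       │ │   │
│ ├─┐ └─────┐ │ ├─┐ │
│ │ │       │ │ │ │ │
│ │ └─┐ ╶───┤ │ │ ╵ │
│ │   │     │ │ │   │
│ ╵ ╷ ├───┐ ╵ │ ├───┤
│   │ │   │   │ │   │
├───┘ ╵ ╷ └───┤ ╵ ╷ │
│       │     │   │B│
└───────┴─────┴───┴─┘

Counting corner cells (2 non-opposite passages):
Total corners: 45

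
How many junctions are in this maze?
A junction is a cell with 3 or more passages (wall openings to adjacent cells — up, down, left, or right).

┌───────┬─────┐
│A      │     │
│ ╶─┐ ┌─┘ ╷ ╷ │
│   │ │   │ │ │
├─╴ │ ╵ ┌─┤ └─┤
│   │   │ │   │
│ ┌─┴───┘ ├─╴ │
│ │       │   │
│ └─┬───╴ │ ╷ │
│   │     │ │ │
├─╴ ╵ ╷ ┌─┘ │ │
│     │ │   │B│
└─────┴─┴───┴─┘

Checking each cell for number of passages:

Junctions found (3+ passages):
  (0, 2): 3 passages
  (0, 5): 3 passages
  (3, 4): 3 passages
  (3, 6): 3 passages
  (4, 3): 3 passages
  (5, 1): 3 passages
Total junctions: 6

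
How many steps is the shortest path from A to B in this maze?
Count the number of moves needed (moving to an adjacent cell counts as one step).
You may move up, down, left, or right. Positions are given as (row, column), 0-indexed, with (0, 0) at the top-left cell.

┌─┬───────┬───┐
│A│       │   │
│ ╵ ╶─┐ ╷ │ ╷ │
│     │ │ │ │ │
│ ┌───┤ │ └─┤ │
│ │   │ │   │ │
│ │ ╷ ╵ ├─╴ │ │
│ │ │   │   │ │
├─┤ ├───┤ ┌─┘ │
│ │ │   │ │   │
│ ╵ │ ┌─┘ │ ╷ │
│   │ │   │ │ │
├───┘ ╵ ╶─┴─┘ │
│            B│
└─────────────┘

Using BFS to find shortest path:
Start: (0, 0), End: (6, 6)
Path found:
(0,0) → (1,0) → (1,1) → (0,1) → (0,2) → (0,3) → (0,4) → (1,4) → (2,4) → (2,5) → (3,5) → (3,4) → (4,4) → (5,4) → (5,3) → (6,3) → (6,4) → (6,5) → (6,6)
Number of steps: 18

Solution:

┌─┬───────┬───┐
│A│↱ → → ↓│   │
│ ╵ ╶─┐ ╷ │ ╷ │
│↳ ↑  │ │↓│ │ │
│ ┌───┤ │ └─┤ │
│ │   │ │↳ ↓│ │
│ │ ╷ ╵ ├─╴ │ │
│ │ │   │↓ ↲│ │
├─┤ ├───┤ ┌─┘ │
│ │ │   │↓│   │
│ ╵ │ ┌─┘ │ ╷ │
│   │ │↓ ↲│ │ │
├───┘ ╵ ╶─┴─┘ │
│      ↳ → → B│
└─────────────┘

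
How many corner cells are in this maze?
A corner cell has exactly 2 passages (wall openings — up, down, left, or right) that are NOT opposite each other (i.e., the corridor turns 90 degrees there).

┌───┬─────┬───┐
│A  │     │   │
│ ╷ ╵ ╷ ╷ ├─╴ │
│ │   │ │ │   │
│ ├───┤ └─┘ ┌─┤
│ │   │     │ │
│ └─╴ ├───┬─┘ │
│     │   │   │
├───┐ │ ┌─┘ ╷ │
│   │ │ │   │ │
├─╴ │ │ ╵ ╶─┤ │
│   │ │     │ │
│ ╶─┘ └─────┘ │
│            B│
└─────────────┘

Counting corner cells (2 non-opposite passages):
Total corners: 23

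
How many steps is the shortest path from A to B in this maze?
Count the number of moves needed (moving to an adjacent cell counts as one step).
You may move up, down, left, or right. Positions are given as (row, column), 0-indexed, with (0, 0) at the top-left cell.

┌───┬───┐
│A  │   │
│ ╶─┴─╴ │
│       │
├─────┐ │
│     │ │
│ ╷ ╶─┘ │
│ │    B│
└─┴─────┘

Using BFS to find shortest path:
Start: (0, 0), End: (3, 3)
Path found:
(0,0) → (1,0) → (1,1) → (1,2) → (1,3) → (2,3) → (3,3)
Number of steps: 6

Solution:

┌───┬───┐
│A  │   │
│ ╶─┴─╴ │
│↳ → → ↓│
├─────┐ │
│     │↓│
│ ╷ ╶─┘ │
│ │    B│
└─┴─────┘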